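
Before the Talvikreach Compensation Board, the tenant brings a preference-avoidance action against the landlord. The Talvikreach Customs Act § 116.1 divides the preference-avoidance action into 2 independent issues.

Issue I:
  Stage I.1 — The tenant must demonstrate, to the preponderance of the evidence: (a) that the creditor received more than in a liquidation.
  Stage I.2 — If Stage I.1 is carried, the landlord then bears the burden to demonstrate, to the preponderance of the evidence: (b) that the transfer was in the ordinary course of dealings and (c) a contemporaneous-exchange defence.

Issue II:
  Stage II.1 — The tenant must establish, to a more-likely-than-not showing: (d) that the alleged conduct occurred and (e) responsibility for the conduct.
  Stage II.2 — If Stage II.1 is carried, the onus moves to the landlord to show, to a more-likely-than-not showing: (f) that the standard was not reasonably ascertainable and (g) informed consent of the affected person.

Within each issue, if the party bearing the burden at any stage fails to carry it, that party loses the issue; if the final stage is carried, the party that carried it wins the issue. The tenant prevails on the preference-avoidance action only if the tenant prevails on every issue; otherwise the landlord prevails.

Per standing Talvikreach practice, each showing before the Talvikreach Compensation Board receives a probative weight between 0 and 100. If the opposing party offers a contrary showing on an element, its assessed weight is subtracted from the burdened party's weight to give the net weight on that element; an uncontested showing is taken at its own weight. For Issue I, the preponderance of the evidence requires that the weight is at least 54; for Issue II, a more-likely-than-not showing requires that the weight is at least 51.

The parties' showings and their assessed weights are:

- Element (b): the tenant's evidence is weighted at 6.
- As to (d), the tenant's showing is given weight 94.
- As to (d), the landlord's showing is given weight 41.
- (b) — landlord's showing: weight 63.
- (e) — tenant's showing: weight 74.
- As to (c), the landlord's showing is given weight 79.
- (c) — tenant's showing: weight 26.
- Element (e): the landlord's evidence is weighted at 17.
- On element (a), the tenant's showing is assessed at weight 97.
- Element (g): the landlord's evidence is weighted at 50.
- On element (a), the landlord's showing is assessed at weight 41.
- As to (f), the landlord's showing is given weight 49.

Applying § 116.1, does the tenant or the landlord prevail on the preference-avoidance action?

tenant

— Issue I —
Stage I.1 (tenant, the preponderance of the evidence, weight is at least 54): (a) net 97−41=56 ≥ 54 — meets.
  Stage I.1 is satisfied; the onus moves to the landlord.
Stage I.2 (landlord, the preponderance of the evidence, weight is at least 54): (b) net 63−6=57 ≥ 54 — meets; (c) net 79−26=53 < 54 — fails.
  Not every element is met, so the landlord fails to carry Stage I.2.
The tenant prevails on this issue.
— Issue II —
Stage II.1 — burden on tenant; standard: a more-likely-than-not showing (weight is at least 51).
    (d): 94 − 41 = 53 ≥ 51 [met]
    (e): 74 − 17 = 57 ≥ 51 [met]
  The tenant carries Stage II.1; the landlord now bears the burden.
Stage II.2 — burden on landlord; standard: a more-likely-than-not showing (weight is at least 51).
    (f): 49 < 51 [not met]
    (g): 50 < 51 [not met]
  The landlord does not carry Stage II.2.
The analysis ends at Stage II.2; the tenant prevails on this issue.
Per-issue: Issue I → tenant; Issue II → tenant. The tenant must prevail on every issue; overall, the tenant prevails.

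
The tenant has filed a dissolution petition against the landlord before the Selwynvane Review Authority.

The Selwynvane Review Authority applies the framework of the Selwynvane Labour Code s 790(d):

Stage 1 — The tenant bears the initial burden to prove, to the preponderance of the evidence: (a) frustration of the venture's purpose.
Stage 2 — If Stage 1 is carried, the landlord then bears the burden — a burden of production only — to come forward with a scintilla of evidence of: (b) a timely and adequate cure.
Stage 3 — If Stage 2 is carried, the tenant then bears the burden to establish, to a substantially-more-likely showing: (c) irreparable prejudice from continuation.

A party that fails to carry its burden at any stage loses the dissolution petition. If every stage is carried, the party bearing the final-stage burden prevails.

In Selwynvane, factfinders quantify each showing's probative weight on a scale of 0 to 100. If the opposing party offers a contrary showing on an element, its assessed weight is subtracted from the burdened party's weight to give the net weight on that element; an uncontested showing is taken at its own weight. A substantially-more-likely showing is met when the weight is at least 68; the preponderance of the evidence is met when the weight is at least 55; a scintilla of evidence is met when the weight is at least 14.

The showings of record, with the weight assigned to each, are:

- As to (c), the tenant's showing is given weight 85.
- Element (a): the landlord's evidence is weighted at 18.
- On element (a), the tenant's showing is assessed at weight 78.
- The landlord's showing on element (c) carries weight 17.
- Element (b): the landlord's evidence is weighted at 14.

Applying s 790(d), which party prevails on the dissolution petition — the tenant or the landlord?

tenant

Stage 1 — burden on tenant; standard: the preponderance of the evidence (weight is at least 55).
    (a): 78 − 18 = 60 ≥ 55 [met]
  Stage 1 carried; the burden shifts to the landlord.
Stage 2 — burden on landlord; standard: a scintilla of evidence (weight is at least 14).
    (b): 14 ≥ 14 [met]
  All elements met. The burden passes to the tenant.
Stage 3 — burden on tenant; standard: a substantially-more-likely showing (weight is at least 68).
    (c): 85 − 17 = 68 ≥ 68 [met]
  Stage 3 carried; the final stage is satisfied.
With every stage satisfied, the tenant prevails.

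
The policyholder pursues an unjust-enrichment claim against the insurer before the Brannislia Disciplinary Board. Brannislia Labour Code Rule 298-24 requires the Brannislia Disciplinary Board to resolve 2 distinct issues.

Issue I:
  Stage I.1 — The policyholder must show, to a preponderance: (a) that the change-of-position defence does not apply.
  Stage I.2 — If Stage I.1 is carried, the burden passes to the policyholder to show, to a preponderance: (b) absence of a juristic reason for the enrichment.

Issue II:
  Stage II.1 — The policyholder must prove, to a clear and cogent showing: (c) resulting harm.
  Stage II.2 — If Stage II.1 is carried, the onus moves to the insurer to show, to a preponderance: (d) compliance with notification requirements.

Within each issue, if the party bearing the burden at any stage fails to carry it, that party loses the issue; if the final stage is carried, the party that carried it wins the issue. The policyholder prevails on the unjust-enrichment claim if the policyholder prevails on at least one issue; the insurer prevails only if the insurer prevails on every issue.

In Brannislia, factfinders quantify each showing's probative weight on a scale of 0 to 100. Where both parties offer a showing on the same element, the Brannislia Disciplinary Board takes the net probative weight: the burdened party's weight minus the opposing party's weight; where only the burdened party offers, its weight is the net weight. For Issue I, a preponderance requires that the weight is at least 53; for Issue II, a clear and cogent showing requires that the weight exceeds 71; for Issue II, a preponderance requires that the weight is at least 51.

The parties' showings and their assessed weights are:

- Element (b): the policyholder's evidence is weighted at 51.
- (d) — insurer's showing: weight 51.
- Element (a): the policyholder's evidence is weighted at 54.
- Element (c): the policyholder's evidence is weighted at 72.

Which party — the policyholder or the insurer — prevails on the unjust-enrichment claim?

— Issue I —
Stage I.1 (policyholder, a preponderance, weight is at least 53): (a) 54 ≥ 53 — meets.
  Stage I.1 carried; the burden remains with the policyholder.
Stage I.2 (policyholder, a preponderance, weight is at least 53): (b) 51 < 53 — fails.
  Stage I.2 not carried; the policyholder fails its burden.
The insurer prevails on this issue.
— Issue II —
Stage II.1 (policyholder, a clear and cogent showing, weight exceeds 71): (c) 72 > 71 — meets.
  The policyholder carries Stage II.1; the insurer now bears the burden.
Stage II.2 (insurer, a preponderance, weight is at least 51): (d) 51 ≥ 51 — meets.
  All elements met at the final stage.
Every stage carried; the insurer prevails on this issue.
Per-issue: Issue I → insurer; Issue II → insurer. The policyholder must prevail on at least one issue; overall, the insurer prevails.

insurer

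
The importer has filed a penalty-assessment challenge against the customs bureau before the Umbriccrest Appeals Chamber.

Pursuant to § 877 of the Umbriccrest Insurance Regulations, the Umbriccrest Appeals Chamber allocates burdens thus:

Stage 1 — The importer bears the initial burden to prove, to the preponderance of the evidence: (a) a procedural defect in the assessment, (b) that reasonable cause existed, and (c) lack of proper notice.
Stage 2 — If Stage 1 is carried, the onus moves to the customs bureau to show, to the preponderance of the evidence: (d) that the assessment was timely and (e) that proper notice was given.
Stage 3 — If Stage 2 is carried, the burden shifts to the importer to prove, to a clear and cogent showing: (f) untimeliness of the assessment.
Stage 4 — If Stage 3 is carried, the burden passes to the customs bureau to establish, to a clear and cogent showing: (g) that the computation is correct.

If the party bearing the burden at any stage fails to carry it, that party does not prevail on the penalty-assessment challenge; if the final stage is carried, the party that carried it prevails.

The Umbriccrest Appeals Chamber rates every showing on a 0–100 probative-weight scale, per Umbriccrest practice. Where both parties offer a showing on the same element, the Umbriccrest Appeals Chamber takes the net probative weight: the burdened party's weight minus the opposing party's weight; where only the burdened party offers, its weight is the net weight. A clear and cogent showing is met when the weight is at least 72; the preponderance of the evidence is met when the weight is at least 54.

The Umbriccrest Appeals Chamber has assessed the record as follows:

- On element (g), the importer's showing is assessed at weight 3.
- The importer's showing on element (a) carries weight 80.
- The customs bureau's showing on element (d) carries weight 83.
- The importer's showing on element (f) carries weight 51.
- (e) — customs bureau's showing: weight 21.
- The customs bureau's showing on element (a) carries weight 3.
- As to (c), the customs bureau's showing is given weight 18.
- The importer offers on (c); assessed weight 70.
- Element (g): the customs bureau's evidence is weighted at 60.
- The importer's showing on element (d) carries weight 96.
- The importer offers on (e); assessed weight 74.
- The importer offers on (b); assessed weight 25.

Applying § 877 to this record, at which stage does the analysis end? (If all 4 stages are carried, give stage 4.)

stage 1

Stage 1 — burden on importer; standard: the preponderance of the evidence (weight is at least 54).
    (a): 80 − 3 = 77 ≥ 54 [met]
    (b): 25 < 54 [not met]
    (c): 70 − 18 = 52 < 54 [not met]
  Not every element is met, so the importer fails to carry Stage 1.
The analysis ends at Stage 1; the customs bureau prevails.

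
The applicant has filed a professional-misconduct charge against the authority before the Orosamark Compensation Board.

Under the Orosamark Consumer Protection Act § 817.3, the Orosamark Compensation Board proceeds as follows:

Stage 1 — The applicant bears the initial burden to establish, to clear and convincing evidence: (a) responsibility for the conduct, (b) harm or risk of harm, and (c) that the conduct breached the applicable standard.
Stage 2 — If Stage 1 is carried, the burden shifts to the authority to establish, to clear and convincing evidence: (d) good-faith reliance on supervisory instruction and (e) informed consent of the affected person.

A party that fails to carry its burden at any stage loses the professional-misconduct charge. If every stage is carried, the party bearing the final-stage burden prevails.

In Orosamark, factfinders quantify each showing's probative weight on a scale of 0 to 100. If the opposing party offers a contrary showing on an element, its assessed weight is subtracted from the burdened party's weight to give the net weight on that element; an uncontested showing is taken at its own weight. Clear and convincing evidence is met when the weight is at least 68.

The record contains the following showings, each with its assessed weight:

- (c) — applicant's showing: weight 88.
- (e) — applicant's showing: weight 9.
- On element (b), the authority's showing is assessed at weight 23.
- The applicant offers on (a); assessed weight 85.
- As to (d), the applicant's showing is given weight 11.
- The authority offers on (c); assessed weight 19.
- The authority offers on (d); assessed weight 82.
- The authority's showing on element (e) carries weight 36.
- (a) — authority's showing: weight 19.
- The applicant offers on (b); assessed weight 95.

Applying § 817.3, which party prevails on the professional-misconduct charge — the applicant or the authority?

authority

At Stage 1 the applicant must meet clear and convincing evidence (weight is at least 68): on (a) the weight is 85 less the opposing 19 gives net 66, < 68, so (a) does not meet the standard; on (b) the weight is 95 less the opposing 23 gives net 72, ≥ 68, so (b) meets the standard; on (c) the weight is 88 less the opposing 19 gives net 69, which does reach 68, so (c) meets the standard.
  Not every element is met, so the applicant fails to carry Stage 1.
The analysis ends at Stage 1; the authority prevails.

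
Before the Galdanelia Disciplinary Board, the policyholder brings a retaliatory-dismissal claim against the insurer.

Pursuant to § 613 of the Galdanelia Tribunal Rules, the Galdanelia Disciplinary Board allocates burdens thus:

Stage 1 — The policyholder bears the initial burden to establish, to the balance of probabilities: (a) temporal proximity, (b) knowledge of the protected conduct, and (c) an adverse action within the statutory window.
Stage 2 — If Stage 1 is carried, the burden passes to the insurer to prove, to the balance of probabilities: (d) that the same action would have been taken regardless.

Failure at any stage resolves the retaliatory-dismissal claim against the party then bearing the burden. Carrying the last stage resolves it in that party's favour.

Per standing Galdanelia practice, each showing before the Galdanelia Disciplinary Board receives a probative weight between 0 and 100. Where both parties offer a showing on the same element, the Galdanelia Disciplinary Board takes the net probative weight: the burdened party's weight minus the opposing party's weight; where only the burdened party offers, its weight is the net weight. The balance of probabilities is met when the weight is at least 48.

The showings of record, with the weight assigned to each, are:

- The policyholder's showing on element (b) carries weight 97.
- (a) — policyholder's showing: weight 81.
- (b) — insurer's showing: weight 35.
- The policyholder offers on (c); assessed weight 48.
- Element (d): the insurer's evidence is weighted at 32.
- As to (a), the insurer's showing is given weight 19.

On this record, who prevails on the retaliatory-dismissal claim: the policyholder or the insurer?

Stage 1 (policyholder, the balance of probabilities, weight is at least 48): (a) net 81−19=62 ≥ 48 — meets; (b) net 97−35=62 ≥ 48 — meets; (c) 48 ≥ 48 — meets.
  Stage 1 is satisfied; the onus moves to the insurer.
Stage 2 (insurer, the balance of probabilities, weight is at least 48): (d) 32 < 48 — fails.
  Not every element is met, so the insurer fails to carry Stage 2.
The policyholder prevails.

policyholder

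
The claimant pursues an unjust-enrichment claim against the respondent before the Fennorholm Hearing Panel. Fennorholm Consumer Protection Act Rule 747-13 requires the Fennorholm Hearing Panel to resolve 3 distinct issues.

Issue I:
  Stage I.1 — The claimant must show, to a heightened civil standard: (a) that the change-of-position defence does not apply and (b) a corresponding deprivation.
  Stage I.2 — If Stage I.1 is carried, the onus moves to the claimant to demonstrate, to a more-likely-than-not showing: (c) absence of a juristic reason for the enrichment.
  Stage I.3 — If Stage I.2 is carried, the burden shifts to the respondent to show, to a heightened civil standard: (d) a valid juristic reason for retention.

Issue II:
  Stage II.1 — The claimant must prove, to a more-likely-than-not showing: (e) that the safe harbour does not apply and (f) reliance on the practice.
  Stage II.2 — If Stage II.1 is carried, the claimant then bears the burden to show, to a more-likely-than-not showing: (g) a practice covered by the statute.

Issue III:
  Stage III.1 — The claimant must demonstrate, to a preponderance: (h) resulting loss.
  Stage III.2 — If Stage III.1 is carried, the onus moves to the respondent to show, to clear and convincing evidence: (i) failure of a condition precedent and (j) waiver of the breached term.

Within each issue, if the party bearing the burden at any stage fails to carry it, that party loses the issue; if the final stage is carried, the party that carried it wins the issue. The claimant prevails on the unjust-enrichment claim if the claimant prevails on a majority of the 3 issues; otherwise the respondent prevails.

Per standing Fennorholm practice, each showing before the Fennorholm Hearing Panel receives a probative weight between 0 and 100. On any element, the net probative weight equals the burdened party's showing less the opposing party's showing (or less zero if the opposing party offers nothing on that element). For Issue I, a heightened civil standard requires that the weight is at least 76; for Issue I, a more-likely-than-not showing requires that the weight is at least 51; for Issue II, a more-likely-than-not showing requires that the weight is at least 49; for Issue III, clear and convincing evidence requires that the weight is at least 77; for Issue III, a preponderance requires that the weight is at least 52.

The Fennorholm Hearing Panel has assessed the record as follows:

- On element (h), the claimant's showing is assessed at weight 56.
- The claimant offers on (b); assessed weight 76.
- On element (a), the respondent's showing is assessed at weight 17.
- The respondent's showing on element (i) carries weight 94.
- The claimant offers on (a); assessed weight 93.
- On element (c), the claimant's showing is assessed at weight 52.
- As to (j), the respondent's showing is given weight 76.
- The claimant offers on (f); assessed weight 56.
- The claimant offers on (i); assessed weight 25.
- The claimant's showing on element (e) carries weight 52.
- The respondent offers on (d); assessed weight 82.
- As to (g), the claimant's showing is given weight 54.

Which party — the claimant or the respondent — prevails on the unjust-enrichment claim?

claimant

— Issue I —
At Stage I.1 the claimant must meet a heightened civil standard (weight is at least 76): on (a) the weight is 93 less the opposing 17 gives net 76, which does reach 76, so (a) meets the standard; on (b) the weight is 76, which does reach 76, so (b) meets the standard.
  All elements met. The claimant retains the burden for Stage I.2.
At Stage I.2 the claimant must meet a more-likely-than-not showing (weight is at least 51): on (c) the weight is 52, which does reach 51, so (c) meets the standard.
  Stage I.2 carried; the burden shifts to the respondent.
At Stage I.3 the respondent must meet a heightened civil standard (weight is at least 76): on (d) the weight is 82, ≥ 76, so (d) meets the standard.
  The respondent carries the last stage.
Every stage carried; the respondent prevails on this issue.
— Issue II —
Stage II.1 — burden on claimant; standard: a more-likely-than-not showing (weight is at least 49).
    (e): 52 ≥ 49 [met]
    (f): 56 ≥ 49 [met]
  Stage II.1 is satisfied; the claimant continues to bear the burden.
Stage II.2 — burden on claimant; standard: a more-likely-than-not showing (weight is at least 49).
    (g): 54 ≥ 49 [met]
  The claimant carries the last stage.
With every stage satisfied, the claimant prevails on this issue.
— Issue III —
At Stage III.1 the claimant must meet a preponderance (weight is at least 52): on (h) the weight is 56, ≥ 52, so (h) meets the standard.
  The claimant carries Stage III.1; the respondent now bears the burden.
At Stage III.2 the respondent must meet clear and convincing evidence (weight is at least 77): on (i) the weight is 94 less the opposing 25 gives net 69, < 77, so (i) does not meet the standard; on (j) the weight is 76, < 77, so (j) does not meet the standard.
  Not every element is met, so the respondent fails to carry Stage III.2.
So the claimant prevails on this issue.
Per-issue: Issue I → respondent; Issue II → claimant; Issue III → claimant. The claimant must prevail on a majority of issues; overall, the claimant prevails.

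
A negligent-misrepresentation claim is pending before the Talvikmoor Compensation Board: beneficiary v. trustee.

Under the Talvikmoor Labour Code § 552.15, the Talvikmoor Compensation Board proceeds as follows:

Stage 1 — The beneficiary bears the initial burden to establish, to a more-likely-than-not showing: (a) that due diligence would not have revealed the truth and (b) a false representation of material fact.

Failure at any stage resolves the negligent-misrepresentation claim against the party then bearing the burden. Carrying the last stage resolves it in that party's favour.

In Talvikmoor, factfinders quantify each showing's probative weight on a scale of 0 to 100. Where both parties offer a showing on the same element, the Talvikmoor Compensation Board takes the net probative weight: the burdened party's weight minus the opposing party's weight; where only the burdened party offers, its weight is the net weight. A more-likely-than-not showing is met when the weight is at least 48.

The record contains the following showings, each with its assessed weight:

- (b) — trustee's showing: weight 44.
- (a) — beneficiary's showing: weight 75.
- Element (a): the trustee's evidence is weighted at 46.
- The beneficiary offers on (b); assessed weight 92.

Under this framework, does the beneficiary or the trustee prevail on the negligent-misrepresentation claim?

trustee

At Stage 1 the beneficiary must meet a more-likely-than-not showing (weight is at least 48): on (a) the weight is 75 less the opposing 46 gives net 29, which does not reach 48, so (a) does not meet the standard; on (b) the weight is 92 less the opposing 44 gives net 48, which does reach 48, so (b) meets the standard.
  Stage 1 not carried; the beneficiary fails its burden.
The analysis ends at Stage 1; the trustee prevails.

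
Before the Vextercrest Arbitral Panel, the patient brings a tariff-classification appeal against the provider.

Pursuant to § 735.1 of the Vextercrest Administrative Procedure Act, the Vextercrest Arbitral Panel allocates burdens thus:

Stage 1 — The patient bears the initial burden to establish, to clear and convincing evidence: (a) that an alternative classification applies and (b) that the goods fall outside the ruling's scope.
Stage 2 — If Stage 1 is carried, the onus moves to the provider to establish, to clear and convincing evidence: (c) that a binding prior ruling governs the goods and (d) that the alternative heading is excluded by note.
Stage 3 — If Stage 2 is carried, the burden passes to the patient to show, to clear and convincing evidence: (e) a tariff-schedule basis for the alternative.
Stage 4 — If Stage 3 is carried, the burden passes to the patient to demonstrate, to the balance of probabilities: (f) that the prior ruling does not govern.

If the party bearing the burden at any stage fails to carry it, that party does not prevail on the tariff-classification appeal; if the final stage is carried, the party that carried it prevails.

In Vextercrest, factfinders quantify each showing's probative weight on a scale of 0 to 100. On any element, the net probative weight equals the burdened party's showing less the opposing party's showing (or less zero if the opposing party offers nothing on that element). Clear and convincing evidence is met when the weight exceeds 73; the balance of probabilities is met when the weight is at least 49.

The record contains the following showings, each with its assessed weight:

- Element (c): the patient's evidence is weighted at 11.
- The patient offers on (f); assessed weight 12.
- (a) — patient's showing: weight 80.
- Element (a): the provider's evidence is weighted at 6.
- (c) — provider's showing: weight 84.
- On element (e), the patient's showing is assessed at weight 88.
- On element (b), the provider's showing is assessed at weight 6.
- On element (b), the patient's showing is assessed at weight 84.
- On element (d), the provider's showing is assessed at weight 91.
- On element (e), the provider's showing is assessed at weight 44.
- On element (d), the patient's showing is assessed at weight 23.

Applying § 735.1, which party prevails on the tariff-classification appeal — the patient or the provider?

Stage 1 (patient, clear and convincing evidence, weight exceeds 73): (a) net 80−6=74 > 73 — meets; (b) net 84−6=78 > 73 — meets.
  Stage 1 is satisfied; the onus moves to the provider.
Stage 2 (provider, clear and convincing evidence, weight exceeds 73): (c) net 84−11=73 ≤ 73 — fails; (d) net 91−23=68 ≤ 73 — fails.
  Not every element is met, so the provider fails to carry Stage 2.
The analysis ends at Stage 2; the patient prevails.

patient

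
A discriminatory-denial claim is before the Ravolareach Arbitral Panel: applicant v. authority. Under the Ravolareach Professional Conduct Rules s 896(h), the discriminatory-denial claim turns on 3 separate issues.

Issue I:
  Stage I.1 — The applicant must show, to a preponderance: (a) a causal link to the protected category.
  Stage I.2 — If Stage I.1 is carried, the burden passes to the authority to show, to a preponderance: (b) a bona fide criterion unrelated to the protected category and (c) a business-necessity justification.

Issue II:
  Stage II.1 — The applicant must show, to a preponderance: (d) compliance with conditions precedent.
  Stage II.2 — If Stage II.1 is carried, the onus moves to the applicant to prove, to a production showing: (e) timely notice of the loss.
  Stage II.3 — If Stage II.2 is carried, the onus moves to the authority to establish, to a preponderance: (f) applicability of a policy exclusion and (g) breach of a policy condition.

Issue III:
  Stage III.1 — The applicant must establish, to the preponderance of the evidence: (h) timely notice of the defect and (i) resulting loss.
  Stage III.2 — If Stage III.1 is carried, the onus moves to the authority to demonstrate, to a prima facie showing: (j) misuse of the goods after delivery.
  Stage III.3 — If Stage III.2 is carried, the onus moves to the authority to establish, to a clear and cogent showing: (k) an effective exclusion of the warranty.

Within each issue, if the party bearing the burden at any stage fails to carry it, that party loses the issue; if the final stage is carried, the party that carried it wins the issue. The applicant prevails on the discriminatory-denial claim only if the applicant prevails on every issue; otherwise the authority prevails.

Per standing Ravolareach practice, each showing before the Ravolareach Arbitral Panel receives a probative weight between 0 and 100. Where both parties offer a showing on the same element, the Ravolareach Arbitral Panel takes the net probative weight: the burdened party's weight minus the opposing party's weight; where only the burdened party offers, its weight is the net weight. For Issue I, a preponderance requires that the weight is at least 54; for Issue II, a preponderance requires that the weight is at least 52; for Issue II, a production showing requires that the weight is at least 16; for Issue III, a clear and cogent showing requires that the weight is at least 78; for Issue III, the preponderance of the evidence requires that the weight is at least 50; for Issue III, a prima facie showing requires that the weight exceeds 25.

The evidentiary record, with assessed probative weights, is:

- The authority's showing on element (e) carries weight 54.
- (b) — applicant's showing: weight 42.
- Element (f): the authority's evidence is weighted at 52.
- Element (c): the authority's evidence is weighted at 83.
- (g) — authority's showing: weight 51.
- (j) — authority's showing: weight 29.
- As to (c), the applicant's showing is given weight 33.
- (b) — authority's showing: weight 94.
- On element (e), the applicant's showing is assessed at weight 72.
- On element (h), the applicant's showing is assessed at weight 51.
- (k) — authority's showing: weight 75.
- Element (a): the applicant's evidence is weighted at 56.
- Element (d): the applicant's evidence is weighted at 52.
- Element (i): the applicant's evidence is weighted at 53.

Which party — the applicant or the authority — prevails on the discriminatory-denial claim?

— Issue I —
At Stage I.1 the applicant must meet a preponderance (weight is at least 54): on (a) the weight is 56, which does reach 54, so (a) meets the standard.
  Stage I.1 carried; the burden shifts to the authority.
At Stage I.2 the authority must meet a preponderance (weight is at least 54): on (b) the weight is 94 less the opposing 42 gives net 52, < 54, so (b) does not meet the standard; on (c) the weight is 83 less the opposing 33 gives net 50, which does not reach 54, so (c) does not meet the standard.
  Not every element is met, so the authority fails to carry Stage I.2.
So the applicant prevails on this issue.
— Issue II —
At Stage II.1 the applicant must meet a preponderance (weight is at least 52): on (d) the weight is 52, ≥ 52, so (d) meets the standard.
  All elements met. The applicant retains the burden for Stage II.2.
At Stage II.2 the applicant must meet a production showing (weight is at least 16): on (e) the weight is 72 less the opposing 54 gives net 18, ≥ 16, so (e) meets the standard.
  Stage II.2 is satisfied; the onus moves to the authority.
At Stage II.3 the authority must meet a preponderance (weight is at least 52): on (f) the weight is 52, which does reach 52, so (f) meets the standard; on (g) the weight is 51, < 52, so (g) does not meet the standard.
  Stage II.3 not carried; the authority fails its burden.
The applicant prevails on this issue.
— Issue III —
Stage III.1 — burden on applicant; standard: the preponderance of the evidence (weight is at least 50).
    (h): 51 ≥ 50 [met]
    (i): 53 ≥ 50 [met]
  Stage III.1 is satisfied; the onus moves to the authority.
Stage III.2 — burden on authority; standard: a prima facie showing (weight exceeds 25).
    (j): 29 > 25 [met]
  All elements met. The authority retains the burden for Stage III.3.
Stage III.3 — burden on authority; standard: a clear and cogent showing (weight is at least 78).
    (k): 75 < 78 [not met]
  The authority does not carry Stage III.3.
The applicant prevails on this issue.
Per-issue: Issue I → applicant; Issue II → applicant; Issue III → applicant. The applicant must prevail on every issue; overall, the applicant prevails.

applicant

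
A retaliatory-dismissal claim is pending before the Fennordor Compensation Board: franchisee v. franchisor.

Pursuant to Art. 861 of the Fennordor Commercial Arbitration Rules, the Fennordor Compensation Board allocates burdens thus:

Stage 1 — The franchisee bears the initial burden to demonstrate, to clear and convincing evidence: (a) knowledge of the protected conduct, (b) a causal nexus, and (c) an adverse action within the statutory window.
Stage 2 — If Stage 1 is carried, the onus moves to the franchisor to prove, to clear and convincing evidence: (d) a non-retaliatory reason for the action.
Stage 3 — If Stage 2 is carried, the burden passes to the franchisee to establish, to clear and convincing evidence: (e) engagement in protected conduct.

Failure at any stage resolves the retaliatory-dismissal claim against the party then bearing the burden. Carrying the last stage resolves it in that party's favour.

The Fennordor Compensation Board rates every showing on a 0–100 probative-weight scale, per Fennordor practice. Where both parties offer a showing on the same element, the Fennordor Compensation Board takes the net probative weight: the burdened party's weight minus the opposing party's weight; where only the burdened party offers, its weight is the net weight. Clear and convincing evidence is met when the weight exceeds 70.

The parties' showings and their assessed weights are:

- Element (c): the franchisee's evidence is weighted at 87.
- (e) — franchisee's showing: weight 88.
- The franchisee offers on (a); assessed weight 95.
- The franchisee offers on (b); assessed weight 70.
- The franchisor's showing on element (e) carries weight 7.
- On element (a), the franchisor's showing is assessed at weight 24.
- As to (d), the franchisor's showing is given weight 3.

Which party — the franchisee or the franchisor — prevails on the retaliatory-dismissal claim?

franchisor

Stage 1 — burden on franchisee; standard: clear and convincing evidence (weight exceeds 70).
    (a): 95 − 24 = 71 > 70 [met]
    (b): 70 ≤ 70 [not met]
    (c): 87 > 70 [met]
  Not every element is met, so the franchisee fails to carry Stage 1.
The analysis ends at Stage 1; the franchisor prevails.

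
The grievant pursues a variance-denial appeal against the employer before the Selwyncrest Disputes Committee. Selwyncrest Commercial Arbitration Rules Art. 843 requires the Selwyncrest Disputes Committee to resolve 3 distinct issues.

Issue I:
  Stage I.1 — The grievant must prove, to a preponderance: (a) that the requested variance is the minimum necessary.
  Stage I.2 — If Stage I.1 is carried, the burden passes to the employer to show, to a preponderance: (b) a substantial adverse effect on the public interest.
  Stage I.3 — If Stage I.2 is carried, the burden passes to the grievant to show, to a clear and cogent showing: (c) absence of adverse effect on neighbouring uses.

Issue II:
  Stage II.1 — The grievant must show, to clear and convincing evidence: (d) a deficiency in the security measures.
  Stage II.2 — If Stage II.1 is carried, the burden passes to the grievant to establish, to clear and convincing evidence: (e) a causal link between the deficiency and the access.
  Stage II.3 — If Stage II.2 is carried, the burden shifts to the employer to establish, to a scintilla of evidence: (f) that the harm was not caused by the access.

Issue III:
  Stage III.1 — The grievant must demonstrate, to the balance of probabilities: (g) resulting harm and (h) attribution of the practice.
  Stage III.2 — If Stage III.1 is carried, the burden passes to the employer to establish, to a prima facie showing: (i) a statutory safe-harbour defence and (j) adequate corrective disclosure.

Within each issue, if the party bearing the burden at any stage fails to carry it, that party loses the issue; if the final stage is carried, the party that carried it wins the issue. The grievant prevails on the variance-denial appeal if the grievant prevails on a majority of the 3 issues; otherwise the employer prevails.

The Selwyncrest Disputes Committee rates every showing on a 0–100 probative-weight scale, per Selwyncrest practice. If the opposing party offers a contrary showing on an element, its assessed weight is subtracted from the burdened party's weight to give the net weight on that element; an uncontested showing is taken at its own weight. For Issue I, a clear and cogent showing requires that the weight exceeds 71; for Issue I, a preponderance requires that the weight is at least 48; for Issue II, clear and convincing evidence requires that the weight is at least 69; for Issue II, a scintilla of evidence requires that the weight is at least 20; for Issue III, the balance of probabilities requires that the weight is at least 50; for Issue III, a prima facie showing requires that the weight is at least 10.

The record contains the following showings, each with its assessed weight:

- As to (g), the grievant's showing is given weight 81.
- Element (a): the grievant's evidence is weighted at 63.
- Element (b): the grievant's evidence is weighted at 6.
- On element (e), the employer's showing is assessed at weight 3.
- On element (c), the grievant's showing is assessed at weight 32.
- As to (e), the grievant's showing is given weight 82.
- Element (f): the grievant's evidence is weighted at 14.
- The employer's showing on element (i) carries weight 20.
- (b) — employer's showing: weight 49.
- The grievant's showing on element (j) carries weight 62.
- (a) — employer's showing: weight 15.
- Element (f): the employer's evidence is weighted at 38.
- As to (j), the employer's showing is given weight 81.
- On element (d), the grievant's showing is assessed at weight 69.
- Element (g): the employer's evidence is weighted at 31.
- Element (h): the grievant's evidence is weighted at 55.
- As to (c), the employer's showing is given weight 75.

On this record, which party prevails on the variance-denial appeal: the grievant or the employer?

employer

— Issue I —
Stage I.1 — burden on grievant; standard: a preponderance (weight is at least 48).
    (a): 63 − 15 = 48 ≥ 48 [met]
  Stage I.1 is satisfied; the onus moves to the employer.
Stage I.2 — burden on employer; standard: a preponderance (weight is at least 48).
    (b): 49 − 6 = 43 < 48 [not met]
  Not every element is met, so the employer fails to carry Stage I.2.
The analysis ends at Stage I.2; the grievant prevails on this issue.
— Issue II —
Stage II.1 — burden on grievant; standard: clear and convincing evidence (weight is at least 69).
    (d): 69 ≥ 69 [met]
  Stage II.1 is satisfied; the grievant continues to bear the burden.
Stage II.2 — burden on grievant; standard: clear and convincing evidence (weight is at least 69).
    (e): 82 − 3 = 79 ≥ 69 [met]
  Stage II.2 carried; the burden shifts to the employer.
Stage II.3 — burden on employer; standard: a scintilla of evidence (weight is at least 20).
    (f): 38 − 14 = 24 ≥ 20 [met]
  The employer carries the last stage.
Every stage carried; the employer prevails on this issue.
— Issue III —
At Stage III.1 the grievant must meet the balance of probabilities (weight is at least 50): on (g) the weight is 81 less the opposing 31 gives net 50, ≥ 50, so (g) meets the standard; on (h) the weight is 55, ≥ 50, so (h) meets the standard.
  All elements met. The burden passes to the employer.
At Stage III.2 the employer must meet a prima facie showing (weight is at least 10): on (i) the weight is 20, ≥ 10, so (i) meets the standard; on (j) the weight is 81 less the opposing 62 gives net 19, ≥ 10, so (j) meets the standard.
  The employer carries the last stage.
With every stage satisfied, the employer prevails on this issue.
Per-issue: Issue I → grievant; Issue II → employer; Issue III → employer. The grievant must prevail on a majority of issues; overall, the employer prevails.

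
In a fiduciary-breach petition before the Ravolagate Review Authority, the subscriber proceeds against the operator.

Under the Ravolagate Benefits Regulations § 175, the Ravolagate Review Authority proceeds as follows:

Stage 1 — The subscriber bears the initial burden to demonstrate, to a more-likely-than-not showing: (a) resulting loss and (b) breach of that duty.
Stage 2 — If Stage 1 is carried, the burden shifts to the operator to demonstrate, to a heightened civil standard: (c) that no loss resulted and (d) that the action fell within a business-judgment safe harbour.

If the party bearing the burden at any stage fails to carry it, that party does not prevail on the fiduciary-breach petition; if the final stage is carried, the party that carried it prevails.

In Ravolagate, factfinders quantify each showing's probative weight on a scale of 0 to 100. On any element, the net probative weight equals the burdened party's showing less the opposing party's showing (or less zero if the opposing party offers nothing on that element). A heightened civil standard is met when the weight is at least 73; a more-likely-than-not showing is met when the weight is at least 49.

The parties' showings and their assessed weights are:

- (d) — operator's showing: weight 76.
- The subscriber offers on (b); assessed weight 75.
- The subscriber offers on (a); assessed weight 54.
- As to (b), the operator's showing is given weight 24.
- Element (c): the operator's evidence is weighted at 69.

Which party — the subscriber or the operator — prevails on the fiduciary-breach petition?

subscriber

Stage 1 — burden on subscriber; standard: a more-likely-than-not showing (weight is at least 49).
    (a): 54 ≥ 49 [met]
    (b): 75 − 24 = 51 ≥ 49 [met]
  All elements met. The burden passes to the operator.
Stage 2 — burden on operator; standard: a heightened civil standard (weight is at least 73).
    (c): 69 < 73 [not met]
    (d): 76 ≥ 73 [met]
  Not every element is met, so the operator fails to carry Stage 2.
The subscriber prevails.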